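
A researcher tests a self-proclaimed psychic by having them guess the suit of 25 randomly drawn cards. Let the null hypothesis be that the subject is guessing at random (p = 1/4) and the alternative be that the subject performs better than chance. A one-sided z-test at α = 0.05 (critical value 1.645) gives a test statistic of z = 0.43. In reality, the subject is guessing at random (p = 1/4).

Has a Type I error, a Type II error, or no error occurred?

Since z = 0.43 ≤ z* = 1.645, H₀ is not rejected.
H₀ is true (actually the subject is guessing at random (p = 1/4)).
The decision matches the true state — no error.

Neither — the decision is correct.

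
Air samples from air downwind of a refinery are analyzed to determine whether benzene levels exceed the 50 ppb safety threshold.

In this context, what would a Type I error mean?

A Type I error would mean concluding that the benzene concentration exceeds 50 ppb when in fact the benzene concentration is at or below 50 ppb (safe).

With the conventional null hypothesis that the benzene concentration is at or below 50 ppb (safe):
A Type I error is rejecting H₀ when H₀ is true.
Here that means declaring the site contaminated and ordering remediation when actually the benzene concentration is at or below 50 ppb (safe).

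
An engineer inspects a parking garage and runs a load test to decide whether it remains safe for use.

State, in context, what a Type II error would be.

A Type II error would mean concluding that the structure meets the required load capacity (safe) (or at least failing to establish that the structure is structurally deficient) when in fact the structure is structurally deficient.

With the conventional null hypothesis that the structure meets the required load capacity (safe):
A Type II error is failing to reject H₀ when H₀ is false.
Here that means keeping the structure open when actually the structure is structurally deficient.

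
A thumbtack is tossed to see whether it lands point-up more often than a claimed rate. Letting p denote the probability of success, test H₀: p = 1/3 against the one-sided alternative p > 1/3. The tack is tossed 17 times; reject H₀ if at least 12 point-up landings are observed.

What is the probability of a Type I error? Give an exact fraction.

α = P(reject H₀ | H₀ true) = P(X ≥ 12 | p = 1/3), with X ~ Binomial(17, 1/3).
Summing C(17,j)(1/3)^j(2/3)^{17−j} for j = 12,…,17 gives 80705/43046721.

80705/43046721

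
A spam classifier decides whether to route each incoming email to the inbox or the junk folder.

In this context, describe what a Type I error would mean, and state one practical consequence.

With the conventional null hypothesis that the message is legitimate (not spam):
A Type I error is rejecting H₀ when H₀ is true.
Here that means sending the message to the spam folder when actually the message is legitimate (not spam).

A Type I error would mean concluding that the message is spam when in fact the message is legitimate (not spam). Consequence: a legitimate email — possibly an important one — is hidden in the spam folder.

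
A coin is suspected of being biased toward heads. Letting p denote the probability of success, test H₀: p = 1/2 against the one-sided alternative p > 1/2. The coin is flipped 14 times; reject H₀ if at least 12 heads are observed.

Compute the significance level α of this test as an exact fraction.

53/8192

α = P(reject H₀ | H₀ true) = P(X ≥ 12 | p = 1/2), with X ~ Binomial(14, 1/2).
That's C(14,12) + C(14,13) + C(14,14) over 2^14, i.e. (91 + 14 + 1)/16384 = 106/16384 = 53/8192.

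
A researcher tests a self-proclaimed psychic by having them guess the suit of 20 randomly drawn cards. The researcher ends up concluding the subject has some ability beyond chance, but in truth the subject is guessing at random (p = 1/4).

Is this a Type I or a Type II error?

The null hypothesis here is that the subject is guessing at random (p = 1/4).
'Concluding the subject has some ability beyond chance' corresponds to rejecting H₀.
H₀ was rejected but H₀ is true — a Type I error (false positive).

Type I error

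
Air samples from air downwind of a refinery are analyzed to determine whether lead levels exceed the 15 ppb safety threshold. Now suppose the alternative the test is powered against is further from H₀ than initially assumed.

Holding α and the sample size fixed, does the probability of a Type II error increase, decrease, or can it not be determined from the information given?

It decreases.

A larger true effect moves the Ha sampling distribution further from the H₀ critical value, making rejection more likely when Ha is true.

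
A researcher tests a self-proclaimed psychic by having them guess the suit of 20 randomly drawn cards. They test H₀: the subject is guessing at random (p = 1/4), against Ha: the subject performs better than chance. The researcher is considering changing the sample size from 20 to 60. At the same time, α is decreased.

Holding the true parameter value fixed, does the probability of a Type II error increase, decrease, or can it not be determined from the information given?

Cannot be determined from the information given.

The first change alone would make β decrease; the second alone would make β increase. Which effect dominates depends on the magnitudes, which are not given.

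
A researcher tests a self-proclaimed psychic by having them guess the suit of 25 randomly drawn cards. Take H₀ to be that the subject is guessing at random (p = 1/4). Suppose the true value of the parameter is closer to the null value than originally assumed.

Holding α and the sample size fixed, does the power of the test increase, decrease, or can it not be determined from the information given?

A smaller departure from H₀ means the test statistic under Ha is distributed closer to where it would be under H₀; rejection becomes less likely.
Since power = 1 − β and β increases, power decreases.

It decreases.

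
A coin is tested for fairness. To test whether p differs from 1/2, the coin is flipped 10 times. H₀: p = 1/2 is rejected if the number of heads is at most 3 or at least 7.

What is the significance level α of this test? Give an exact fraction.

11/32

α = P(X ≤ 3 or X ≥ 7 | p = 1/2), X ~ Binomial(10, 1/2).
By symmetry, α = 2·P(X ≤ 3) = 2·(1 + 10 + 45 + 120)/1024 = 352/1024 = 11/32.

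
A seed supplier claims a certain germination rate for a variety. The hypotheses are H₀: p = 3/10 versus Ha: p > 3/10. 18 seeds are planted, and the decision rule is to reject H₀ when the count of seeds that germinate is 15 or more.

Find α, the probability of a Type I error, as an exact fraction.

The Type I error probability is α = P(K ≥ 15) computed under H₀, where K ~ Binomial(18, 3/10).
Adding the binomial terms for j = 15 through 18 with p = 3/10 yields 217773361539/50000000000000000.

217773361539/50000000000000000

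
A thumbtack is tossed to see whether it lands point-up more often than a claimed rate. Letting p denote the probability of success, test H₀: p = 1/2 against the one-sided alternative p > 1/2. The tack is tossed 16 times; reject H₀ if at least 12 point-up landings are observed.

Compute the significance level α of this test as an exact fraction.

2517/65536

The Type I error probability is α = P(S ≥ 12) computed under H₀, where S ~ Binomial(16, 1/2).
That's C(16,12) + C(16,13) + C(16,14) + C(16,15) + C(16,16) over 2^16, i.e. (1820 + 560 + 120 + 16 + 1)/65536 = 2517/65536.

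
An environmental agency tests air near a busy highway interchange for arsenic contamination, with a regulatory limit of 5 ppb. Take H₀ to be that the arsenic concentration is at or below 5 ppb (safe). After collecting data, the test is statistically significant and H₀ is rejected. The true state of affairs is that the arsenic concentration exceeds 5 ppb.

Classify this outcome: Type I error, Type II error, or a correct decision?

No error (correct decision).

The test rejected a false H₀ — the decision matches the true state.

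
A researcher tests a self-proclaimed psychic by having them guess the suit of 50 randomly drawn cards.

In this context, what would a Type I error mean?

With the conventional null hypothesis that the subject is guessing at random (p = 1/4):
A Type I error is rejecting H₀ when H₀ is true.
Here that means concluding the subject has some ability beyond chance when actually the subject is guessing at random (p = 1/4).

A Type I error would mean concluding that the subject performs better than chance when in fact the subject is guessing at random (p = 1/4).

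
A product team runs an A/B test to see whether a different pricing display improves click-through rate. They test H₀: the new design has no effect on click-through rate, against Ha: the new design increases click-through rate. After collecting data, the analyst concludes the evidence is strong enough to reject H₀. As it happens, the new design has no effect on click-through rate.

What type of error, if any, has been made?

Type I error

H₀ was rejected, but H₀ is actually true.
Rejecting a true null hypothesis is a Type I error (false positive).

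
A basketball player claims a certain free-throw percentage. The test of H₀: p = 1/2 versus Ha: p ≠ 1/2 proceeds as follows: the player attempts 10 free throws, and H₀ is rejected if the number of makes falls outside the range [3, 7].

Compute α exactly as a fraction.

α = P(X ≤ 2 or X ≥ 8 | p = 1/2), X ~ Binomial(10, 1/2).
By symmetry, α = 2·P(X ≤ 2) = 2·(1 + 10 + 45)/1024 = 112/1024 = 7/64.

7/64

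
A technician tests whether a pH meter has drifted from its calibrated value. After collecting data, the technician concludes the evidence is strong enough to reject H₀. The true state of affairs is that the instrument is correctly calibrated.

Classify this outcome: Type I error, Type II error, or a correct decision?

Type I error

The conventional null hypothesis here is that the instrument is correctly calibrated.
H₀ was rejected, but H₀ is actually true.
Rejecting a true null hypothesis is a Type I error (false positive).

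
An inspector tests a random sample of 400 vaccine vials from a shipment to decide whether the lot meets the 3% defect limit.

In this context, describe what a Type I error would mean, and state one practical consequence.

A Type I error would mean concluding that the lot's defect rate exceeds 3% when in fact the lot's defect rate is 3% (within specification). Consequence: a good lot is scrapped, wasting material and production time.

With the conventional null hypothesis that the lot's defect rate is 3% (within specification):
A Type I error is rejecting H₀ when H₀ is true.
Here that means rejecting the lot and scrapping or reworking it when actually the lot's defect rate is 3% (within specification).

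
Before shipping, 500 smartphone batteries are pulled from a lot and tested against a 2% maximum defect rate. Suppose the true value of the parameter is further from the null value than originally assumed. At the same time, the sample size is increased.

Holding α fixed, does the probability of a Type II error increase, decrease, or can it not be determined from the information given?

A larger true effect moves the Ha sampling distribution further from the H₀ critical value, making rejection more likely when Ha is true. Increasing n separates the H₀ and Ha sampling distributions, so under Ha fewer outcomes land in the acceptance region. Both changes push β in the same direction.

It decreases.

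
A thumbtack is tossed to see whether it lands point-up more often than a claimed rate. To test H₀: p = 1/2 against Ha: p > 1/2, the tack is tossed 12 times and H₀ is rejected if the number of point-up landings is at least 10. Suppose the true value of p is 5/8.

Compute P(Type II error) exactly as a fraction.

60916742361/68719476736

β = P(fail to reject H₀ | Ha true) = P(S ≤ 9 | p = 5/8), S ~ Binomial(12, 5/8).
Summing C(12,j)·(5/8)^j·(3/8)^{12-j} for j = 0..9 gives 60916742361/68719476736.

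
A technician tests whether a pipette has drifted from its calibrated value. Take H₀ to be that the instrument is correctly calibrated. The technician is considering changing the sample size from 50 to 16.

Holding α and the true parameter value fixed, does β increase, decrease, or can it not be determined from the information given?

Reducing n widens both sampling distributions, so the test has less ability to distinguish Ha from H₀.

It increases.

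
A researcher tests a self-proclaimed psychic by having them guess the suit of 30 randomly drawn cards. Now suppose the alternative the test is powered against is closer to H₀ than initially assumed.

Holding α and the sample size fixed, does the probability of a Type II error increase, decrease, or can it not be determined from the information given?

It increases.

A smaller true effect puts the Ha sampling distribution closer to H₀, so more of it falls in the non-rejection region.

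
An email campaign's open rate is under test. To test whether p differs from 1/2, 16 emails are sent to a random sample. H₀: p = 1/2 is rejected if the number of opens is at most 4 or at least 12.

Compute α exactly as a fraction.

2517/32768

Under H₀, S ~ Binomial(16, 1/2); α is the probability of landing in either tail, P(S ≤ 4) + P(S ≥ 12).
Each tail has probability (1 + 16 + 120 + 560 + 1820)/65536; doubling gives α = 5034/65536 = 2517/32768.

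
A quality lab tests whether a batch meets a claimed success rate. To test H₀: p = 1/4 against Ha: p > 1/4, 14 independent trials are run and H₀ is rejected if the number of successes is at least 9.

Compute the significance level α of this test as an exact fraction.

α = P(reject H₀ | H₀ true) = P(X ≥ 9 | p = 1/4), with X ~ Binomial(14, 1/4).
Summing C(14,j)(1/4)^j(3/4)^{14−j} for j = 9,…,14 gives 578257/268435456.

578257/268435456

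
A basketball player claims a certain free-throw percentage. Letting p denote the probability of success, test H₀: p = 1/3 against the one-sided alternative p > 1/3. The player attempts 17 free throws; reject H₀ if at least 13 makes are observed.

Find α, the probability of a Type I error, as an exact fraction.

44099/129140163

α = P(reject H₀ | H₀ true) = P(K ≥ 13 | p = 1/3), with K ~ Binomial(17, 1/3).
Adding the binomial terms for j = 13 through 17 with p = 1/3 yields 44099/129140163.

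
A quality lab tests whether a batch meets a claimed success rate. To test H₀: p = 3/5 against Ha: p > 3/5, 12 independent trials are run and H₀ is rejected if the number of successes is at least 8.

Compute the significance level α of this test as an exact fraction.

21395421/48828125

The Type I error probability is α = P(Y ≥ 8) computed under H₀, where Y ~ Binomial(12, 3/5).
Adding the binomial terms for j = 8 through 12 with p = 3/5 yields 21395421/48828125.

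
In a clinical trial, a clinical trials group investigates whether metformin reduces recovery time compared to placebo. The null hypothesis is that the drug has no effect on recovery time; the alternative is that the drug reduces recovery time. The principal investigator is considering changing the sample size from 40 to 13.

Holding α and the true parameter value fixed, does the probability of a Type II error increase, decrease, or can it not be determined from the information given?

It increases.

A smaller sample increases the standard error, so the sampling distributions under H₀ and Ha overlap more.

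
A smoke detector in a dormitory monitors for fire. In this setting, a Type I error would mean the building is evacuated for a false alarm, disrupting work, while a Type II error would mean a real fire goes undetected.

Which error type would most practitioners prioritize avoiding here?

The Type II consequence (a real fire goes undetected) is more severe than the Type I consequence (the building is evacuated for a false alarm, disrupting work).

Type II error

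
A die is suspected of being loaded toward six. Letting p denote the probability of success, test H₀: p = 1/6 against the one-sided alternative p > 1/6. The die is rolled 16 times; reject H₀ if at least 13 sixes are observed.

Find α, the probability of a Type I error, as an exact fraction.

73081/2821109907456

The Type I error probability is α = P(K ≥ 13) computed under H₀, where K ~ Binomial(16, 1/6).
Summing C(16,j)(1/6)^j(5/6)^{16−j} for j = 13,…,16 gives 73081/2821109907456.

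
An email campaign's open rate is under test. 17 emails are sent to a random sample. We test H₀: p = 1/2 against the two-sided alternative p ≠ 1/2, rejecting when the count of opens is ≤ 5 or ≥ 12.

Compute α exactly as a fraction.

4701/32768

α = P(K ≤ 5 or K ≥ 12 | p = 1/2), K ~ Binomial(17, 1/2).
The two tails are symmetric, so α = 2·(1 + 17 + 136 + 680 + 2380 + 6188)/2^17 = 18804/131072 = 4701/32768.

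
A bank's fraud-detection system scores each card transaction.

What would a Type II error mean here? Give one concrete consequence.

A Type II error would mean concluding that the transaction is legitimate (or at least failing to establish that the transaction is fraudulent) when in fact the transaction is fraudulent. Consequence: a fraudulent charge goes through and the bank absorbs the loss.

With the conventional null hypothesis that the transaction is legitimate:
A Type II error is failing to reject H₀ when H₀ is false.
Here that means approving the transaction when actually the transaction is fraudulent.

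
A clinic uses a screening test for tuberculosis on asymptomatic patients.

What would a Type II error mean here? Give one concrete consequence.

A Type II error would mean concluding that the patient does not have tuberculosis (or at least failing to establish that the patient has tuberculosis) when in fact the patient has tuberculosis. Consequence: the disease goes undetected and untreated until it has progressed.

With the conventional null hypothesis that the patient does not have tuberculosis:
A Type II error is failing to reject H₀ when H₀ is false.
Here that means clearing the patient as negative when actually the patient has tuberculosis.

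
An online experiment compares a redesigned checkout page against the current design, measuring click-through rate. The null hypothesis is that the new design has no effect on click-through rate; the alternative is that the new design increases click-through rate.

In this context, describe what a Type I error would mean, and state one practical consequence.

A Type I error would mean concluding that the new design increases click-through rate when in fact the new design has no effect on click-through rate. Consequence: engineering effort is spent shipping a change that doesn't actually help.

A Type I error is rejecting H₀ when H₀ is true.
Here that means shipping the new feature to all users when actually the new design has no effect on click-through rate.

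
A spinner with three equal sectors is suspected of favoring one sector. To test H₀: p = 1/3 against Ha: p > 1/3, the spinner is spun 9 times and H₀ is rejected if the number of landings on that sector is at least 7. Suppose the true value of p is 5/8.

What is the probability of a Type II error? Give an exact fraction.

24101307/33554432

A Type II error is failing to reject when Ha holds: with p = 5/8, β = P(S ≤ 6).
Adding the binomial probabilities P(S=0)+…+P(S=6) at p = 5/8 gives 24101307/33554432.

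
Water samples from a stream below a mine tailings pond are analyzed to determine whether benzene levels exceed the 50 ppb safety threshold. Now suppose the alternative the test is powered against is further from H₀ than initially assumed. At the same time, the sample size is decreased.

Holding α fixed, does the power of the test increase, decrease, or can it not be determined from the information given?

Cannot be determined from the information given.

The first change alone would make β decrease; the second alone would make β increase. Which effect dominates depends on the magnitudes, which are not given.
Since power = 1 − β, the effect on power is likewise indeterminate.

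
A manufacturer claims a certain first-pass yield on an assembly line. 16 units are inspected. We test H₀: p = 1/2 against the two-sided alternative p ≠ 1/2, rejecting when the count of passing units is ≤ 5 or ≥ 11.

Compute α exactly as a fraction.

6885/32768

Under H₀, Y ~ Binomial(16, 1/2); α is the probability of landing in either tail, P(Y ≤ 5) + P(Y ≥ 11).
By symmetry, α = 2·P(Y ≤ 5) = 2·(1 + 16 + 120 + 560 + 1820 + 4368)/65536 = 13770/65536 = 6885/32768.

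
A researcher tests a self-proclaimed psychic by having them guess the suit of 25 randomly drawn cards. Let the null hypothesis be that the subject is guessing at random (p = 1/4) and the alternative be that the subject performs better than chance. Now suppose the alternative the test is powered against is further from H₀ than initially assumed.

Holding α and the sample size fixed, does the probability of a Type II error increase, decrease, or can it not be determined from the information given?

A bigger departure from H₀ is easier for the test to detect, so it fails to reject less often.

It decreases.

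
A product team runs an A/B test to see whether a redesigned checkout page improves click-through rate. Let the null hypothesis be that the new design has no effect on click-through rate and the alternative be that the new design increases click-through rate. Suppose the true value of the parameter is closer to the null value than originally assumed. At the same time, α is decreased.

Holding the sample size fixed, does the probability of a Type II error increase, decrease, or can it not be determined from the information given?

A smaller true effect puts the Ha sampling distribution closer to H₀, so more of it falls in the non-rejection region. A smaller α moves the rejection region further into the tail. With the alternative true, more outcomes now fall outside the rejection region, so failing to reject becomes more likely. Both changes push β in the same direction.

It increases.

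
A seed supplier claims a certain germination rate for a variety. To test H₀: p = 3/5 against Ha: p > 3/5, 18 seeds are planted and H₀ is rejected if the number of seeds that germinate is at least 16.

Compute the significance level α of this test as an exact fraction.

α = P(reject H₀ | H₀ true) = P(Y ≥ 16 | p = 3/5), with Y ~ Binomial(18, 3/5).
Summing C(18,j)(3/5)^j(2/5)^{18−j} for j = 16,…,18 gives 31381059609/3814697265625.

31381059609/3814697265625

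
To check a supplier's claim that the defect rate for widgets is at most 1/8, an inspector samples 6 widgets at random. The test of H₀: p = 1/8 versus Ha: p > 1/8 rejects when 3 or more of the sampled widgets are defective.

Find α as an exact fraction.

3819/131072

α = P(reject H₀ | H₀ true) = P(S ≥ 3 | p = 1/8), S ~ Binomial(6, 1/8).
Via the complement, α = 1 − Σ_{j=0}^{2} C(6,j)(1/8)^j(7/8)^{6-j} = 3819/131072.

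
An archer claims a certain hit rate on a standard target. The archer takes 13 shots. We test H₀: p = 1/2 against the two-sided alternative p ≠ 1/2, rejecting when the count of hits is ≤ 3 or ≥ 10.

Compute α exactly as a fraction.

Under H₀, X ~ Binomial(13, 1/2); α is the probability of landing in either tail, P(X ≤ 3) + P(X ≥ 10).
By symmetry, α = 2·P(X ≤ 3) = 2·(1 + 13 + 78 + 286)/8192 = 756/8192 = 189/2048.

189/2048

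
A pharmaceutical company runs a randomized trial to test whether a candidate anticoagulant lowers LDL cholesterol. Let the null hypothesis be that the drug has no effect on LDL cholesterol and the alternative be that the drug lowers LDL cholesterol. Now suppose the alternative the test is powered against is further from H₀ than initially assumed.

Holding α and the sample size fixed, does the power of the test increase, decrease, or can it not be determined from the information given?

It increases.

A bigger departure from H₀ is easier for the test to detect, so it fails to reject less often.
Since power = 1 − β and β decreases, power increases.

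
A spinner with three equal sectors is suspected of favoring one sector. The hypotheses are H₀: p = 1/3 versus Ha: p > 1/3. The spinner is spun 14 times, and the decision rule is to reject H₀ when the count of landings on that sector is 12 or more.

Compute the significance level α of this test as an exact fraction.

131/1594323

Under H₀, K ~ Binomial(14, 1/3), and α = P(K ≥ 12).
Summing C(14,j)(1/3)^j(2/3)^{14−j} for j = 12,…,14 gives 131/1594323.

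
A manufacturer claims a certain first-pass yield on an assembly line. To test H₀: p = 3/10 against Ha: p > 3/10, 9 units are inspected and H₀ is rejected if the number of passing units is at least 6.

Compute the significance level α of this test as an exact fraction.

12647421/500000000

The Type I error probability is α = P(S ≥ 6) computed under H₀, where S ~ Binomial(9, 3/10).
Adding the binomial terms for j = 6 through 9 with p = 3/10 yields 12647421/500000000.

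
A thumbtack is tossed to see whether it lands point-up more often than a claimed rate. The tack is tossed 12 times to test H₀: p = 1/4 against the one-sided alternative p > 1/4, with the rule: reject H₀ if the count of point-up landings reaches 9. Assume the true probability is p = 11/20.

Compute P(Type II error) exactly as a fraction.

709043757719553/819200000000000

Under the alternative p = 11/20, Y ~ Binomial(12, 11/20); β is the probability the test does not reject, P(Y < 9).
Adding the binomial probabilities P(Y=0)+…+P(Y=8) at p = 11/20 gives 709043757719553/819200000000000.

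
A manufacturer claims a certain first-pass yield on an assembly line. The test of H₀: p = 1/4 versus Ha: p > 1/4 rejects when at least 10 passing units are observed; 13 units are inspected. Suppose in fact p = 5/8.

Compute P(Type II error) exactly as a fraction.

107331531597/137438953472

A Type II error is failing to reject when Ha holds: with p = 5/8, β = P(Y ≤ 9).
Adding the binomial probabilities P(Y=0)+…+P(Y=9) at p = 5/8 gives 107331531597/137438953472.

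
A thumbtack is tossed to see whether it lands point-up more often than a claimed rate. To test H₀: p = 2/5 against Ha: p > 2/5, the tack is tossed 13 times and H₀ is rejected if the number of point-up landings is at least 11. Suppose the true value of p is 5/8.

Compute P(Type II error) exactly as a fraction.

β = P(fail to reject H₀ | Ha true) = P(X ≤ 10 | p = 5/8), X ~ Binomial(13, 5/8).
Adding the binomial probabilities P(X=0)+…+P(X=10) at p = 5/8 gives 252368141319/274877906944.

252368141319/274877906944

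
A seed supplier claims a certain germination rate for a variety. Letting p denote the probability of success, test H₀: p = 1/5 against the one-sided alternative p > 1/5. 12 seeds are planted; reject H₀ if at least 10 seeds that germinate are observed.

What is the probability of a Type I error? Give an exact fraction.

221/48828125

The Type I error probability is α = P(S ≥ 10) computed under H₀, where S ~ Binomial(12, 1/5).
Adding the binomial terms for j = 10 through 12 with p = 1/5 yields 221/48828125.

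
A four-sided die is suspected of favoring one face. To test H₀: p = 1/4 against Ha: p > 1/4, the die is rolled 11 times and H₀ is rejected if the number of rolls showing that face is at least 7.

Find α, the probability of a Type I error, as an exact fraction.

The Type I error probability is α = P(K ≥ 7) computed under H₀, where K ~ Binomial(11, 1/4).
Summing C(11,j)(1/4)^j(3/4)^{11−j} for j = 7,…,11 gives 15857/2097152.

15857/2097152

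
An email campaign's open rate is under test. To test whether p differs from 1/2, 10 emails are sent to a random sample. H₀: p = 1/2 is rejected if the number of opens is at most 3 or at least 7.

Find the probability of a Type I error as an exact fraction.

Under H₀, K ~ Binomial(10, 1/2); α is the probability of landing in either tail, P(K ≤ 3) + P(K ≥ 7).
Each tail has probability (1 + 10 + 45 + 120)/1024; doubling gives α = 352/1024 = 11/32.

11/32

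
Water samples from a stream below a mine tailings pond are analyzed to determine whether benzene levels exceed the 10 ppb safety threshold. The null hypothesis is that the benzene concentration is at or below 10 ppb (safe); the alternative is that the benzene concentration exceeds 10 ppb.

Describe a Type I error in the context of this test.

A Type I error is rejecting H₀ when H₀ is true.
Here that means declaring the site contaminated and ordering remediation when actually the benzene concentration is at or below 10 ppb (safe).

A Type I error would mean concluding that the benzene concentration exceeds 10 ppb when in fact the benzene concentration is at or below 10 ppb (safe).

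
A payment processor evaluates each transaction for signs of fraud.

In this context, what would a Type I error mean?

With the conventional null hypothesis that the transaction is legitimate:
A Type I error is rejecting H₀ when H₀ is true.
Here that means blocking the transaction and freezing the card when actually the transaction is legitimate.

A Type I error would mean concluding that the transaction is fraudulent when in fact the transaction is legitimate.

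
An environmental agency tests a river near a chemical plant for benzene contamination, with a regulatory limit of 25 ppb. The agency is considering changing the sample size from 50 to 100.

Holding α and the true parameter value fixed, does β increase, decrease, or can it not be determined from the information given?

A larger sample reduces the standard error, pulling the sampling distribution under Ha further from the non-rejection region.

It decreases.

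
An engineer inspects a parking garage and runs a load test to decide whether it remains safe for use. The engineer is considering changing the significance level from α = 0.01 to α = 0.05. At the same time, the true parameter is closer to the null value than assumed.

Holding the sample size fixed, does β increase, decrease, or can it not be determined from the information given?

The first change alone would make β decrease; the second alone would make β increase. Which effect dominates depends on the magnitudes, which are not given.

Cannot be determined from the information given.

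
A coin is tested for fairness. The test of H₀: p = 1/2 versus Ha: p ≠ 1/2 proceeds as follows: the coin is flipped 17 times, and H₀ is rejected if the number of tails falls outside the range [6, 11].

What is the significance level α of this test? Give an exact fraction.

4701/32768

Under H₀, Y ~ Binomial(17, 1/2); α is the probability of landing in either tail, P(Y ≤ 5) + P(Y ≥ 12).
By symmetry, α = 2·P(Y ≤ 5) = 2·(1 + 17 + 136 + 680 + 2380 + 6188)/131072 = 18804/131072 = 4701/32768.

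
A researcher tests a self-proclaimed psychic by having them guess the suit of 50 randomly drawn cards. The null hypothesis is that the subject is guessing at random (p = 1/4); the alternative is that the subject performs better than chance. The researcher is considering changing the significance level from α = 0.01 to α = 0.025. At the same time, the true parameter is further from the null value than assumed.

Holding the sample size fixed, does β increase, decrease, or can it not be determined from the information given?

A larger α widens the rejection region, so when the alternative is true more outcomes lead to rejection — failing to reject becomes less likely. A bigger departure from H₀ is easier for the test to detect, so it fails to reject less often. Both changes push β in the same direction.

It decreases.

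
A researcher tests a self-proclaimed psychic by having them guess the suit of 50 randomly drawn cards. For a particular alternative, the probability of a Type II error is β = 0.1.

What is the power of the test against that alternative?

Power = 1 − β = 1 − 0.1 = 0.9.

0.9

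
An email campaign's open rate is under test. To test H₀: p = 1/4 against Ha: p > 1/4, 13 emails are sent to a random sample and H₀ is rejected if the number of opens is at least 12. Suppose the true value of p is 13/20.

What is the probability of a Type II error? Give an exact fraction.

9937124893407747/10240000000000000

A Type II error is failing to reject when Ha holds: with p = 13/20, β = P(K ≤ 11).
Adding the binomial probabilities P(K=0)+…+P(K=11) at p = 13/20 gives 9937124893407747/10240000000000000.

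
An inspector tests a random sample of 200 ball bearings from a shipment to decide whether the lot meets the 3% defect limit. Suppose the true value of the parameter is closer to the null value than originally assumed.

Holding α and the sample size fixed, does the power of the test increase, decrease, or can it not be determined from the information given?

A smaller departure from H₀ means the test statistic under Ha is distributed closer to where it would be under H₀; rejection becomes less likely.
Since power = 1 − β and β increases, power decreases.

It decreases.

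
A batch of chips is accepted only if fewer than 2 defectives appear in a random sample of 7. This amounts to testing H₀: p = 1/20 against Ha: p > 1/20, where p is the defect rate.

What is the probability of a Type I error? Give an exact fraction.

The significance level is the probability, assuming p = 1/20, of seeing 2 or more defectives in 7 draws.
α = 1 − P(Y ≤ 1) = 1 − 611596453/640000000 = 28403547/640000000.

28403547/640000000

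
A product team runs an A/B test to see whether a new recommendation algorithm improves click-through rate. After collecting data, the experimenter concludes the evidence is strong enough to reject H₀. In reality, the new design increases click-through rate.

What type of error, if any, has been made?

The conventional null hypothesis here is that the new design has no effect on click-through rate.
The test rejected a false H₀ — the decision matches the true state.

No error (correct decision).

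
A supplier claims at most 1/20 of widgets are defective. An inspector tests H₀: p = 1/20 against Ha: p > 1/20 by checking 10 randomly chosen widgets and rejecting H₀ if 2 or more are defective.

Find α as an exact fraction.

882056764409/10240000000000

α = P(reject H₀ | H₀ true) = P(K ≥ 2 | p = 1/20), K ~ Binomial(10, 1/20).
α = 1 − P(K ≤ 1) = 1 − 9357943235591/10240000000000 = 882056764409/10240000000000.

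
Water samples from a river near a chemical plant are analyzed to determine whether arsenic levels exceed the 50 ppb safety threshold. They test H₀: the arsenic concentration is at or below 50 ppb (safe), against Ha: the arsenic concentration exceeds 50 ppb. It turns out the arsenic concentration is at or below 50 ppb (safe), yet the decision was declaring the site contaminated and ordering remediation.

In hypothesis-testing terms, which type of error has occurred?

'Declaring the site contaminated and ordering remediation' corresponds to rejecting H₀.
H₀ was rejected but H₀ is true — a Type I error (false positive).

Type I error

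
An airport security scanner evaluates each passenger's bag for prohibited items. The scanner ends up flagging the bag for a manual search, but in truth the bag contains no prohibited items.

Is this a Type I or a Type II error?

The null hypothesis here is that the bag contains no prohibited items.
'Flagging the bag for a manual search' corresponds to rejecting H₀.
H₀ was rejected but H₀ is true — a Type I error (false positive).

Type I error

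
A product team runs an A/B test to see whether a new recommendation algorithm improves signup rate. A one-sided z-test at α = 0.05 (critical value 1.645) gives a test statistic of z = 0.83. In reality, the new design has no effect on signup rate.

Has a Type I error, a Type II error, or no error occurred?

The conventional null hypothesis is that the new design has no effect on signup rate.
Since z = 0.83 ≤ z* = 1.645, H₀ is not rejected.
H₀ is true (actually the new design has no effect on signup rate).
The decision matches the true state — no error.

No error (correct decision).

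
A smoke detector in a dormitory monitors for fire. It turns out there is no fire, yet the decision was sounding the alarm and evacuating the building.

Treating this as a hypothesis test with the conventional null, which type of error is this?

Type I error

The null hypothesis here is that there is no fire.
'Sounding the alarm and evacuating the building' corresponds to rejecting H₀.
H₀ was rejected but H₀ is true — a Type I error (false positive).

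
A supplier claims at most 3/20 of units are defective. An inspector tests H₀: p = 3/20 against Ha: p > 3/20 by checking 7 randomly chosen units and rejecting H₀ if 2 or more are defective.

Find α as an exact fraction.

181386189/640000000

α = P(reject H₀ | H₀ true) = P(X ≥ 2 | p = 3/20), X ~ Binomial(7, 3/20).
Computing the lower-tail complement: 1 − 458613811/640000000 = 181386189/640000000.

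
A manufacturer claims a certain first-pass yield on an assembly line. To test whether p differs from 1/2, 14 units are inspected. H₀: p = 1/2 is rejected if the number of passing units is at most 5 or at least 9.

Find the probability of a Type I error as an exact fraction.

α = P(K ≤ 5 or K ≥ 9 | p = 1/2), K ~ Binomial(14, 1/2).
By symmetry, α = 2·P(K ≤ 5) = 2·(1 + 14 + 91 + 364 + 1001 + 2002)/16384 = 6946/16384 = 3473/8192.

3473/8192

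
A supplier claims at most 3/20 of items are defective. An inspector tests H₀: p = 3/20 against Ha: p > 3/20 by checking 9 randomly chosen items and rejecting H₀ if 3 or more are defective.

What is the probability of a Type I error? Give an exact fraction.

The significance level is the probability, assuming p = 3/20, of seeing 3 or more defectives in 9 draws.
Computing the lower-tail complement: 1 − 27492691091/32000000000 = 4507308909/32000000000.

4507308909/32000000000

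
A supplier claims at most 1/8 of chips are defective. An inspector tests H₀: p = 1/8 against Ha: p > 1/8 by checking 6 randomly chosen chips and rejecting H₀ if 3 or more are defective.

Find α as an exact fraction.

The significance level is the probability, assuming p = 1/8, of seeing 3 or more defectives in 6 draws.
Computing the lower-tail complement: 1 − 127253/131072 = 3819/131072.

3819/131072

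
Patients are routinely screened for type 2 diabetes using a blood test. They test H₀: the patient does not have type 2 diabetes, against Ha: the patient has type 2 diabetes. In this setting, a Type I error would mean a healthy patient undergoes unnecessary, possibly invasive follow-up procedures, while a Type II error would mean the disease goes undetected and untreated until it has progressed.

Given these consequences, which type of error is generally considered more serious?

Type II error

The Type II consequence (the disease goes undetected and untreated until it has progressed) is more severe than the Type I consequence (a healthy patient undergoes unnecessary, possibly invasive follow-up procedures).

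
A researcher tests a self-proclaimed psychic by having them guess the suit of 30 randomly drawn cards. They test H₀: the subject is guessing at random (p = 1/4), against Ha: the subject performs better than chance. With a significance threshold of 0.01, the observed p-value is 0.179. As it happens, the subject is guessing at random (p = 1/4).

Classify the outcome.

Since p = 0.179 ≥ α = 0.01, H₀ is not rejected.
H₀ is true (actually the subject is guessing at random (p = 1/4)).
The decision matches the true state — no error.

Neither — the decision is correct.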